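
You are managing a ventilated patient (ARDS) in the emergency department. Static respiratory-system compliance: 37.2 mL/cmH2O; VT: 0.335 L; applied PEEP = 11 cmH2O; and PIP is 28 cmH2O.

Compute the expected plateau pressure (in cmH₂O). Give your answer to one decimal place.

20.0

Pplat = PEEP + Vt / Cstat = 11 + 335 / 37.2 = 11 + 9.005 = 20.005 cmH2O.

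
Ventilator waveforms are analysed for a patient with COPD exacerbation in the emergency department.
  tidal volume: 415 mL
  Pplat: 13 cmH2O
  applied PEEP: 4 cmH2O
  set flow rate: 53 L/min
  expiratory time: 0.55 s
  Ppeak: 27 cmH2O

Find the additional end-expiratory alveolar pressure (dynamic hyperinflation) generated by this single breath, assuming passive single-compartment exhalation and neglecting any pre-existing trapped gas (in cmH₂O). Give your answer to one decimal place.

4.2

Flow: 53 L/min ÷ 60 = 0.8833 L/s.
R = (PIP − Pplat)/V̇ = (27 − 13) / 0.8833 = 14.0/0.8833 = 15.85 cmH2O·s/L.
C = Vt/(Pplat − PEEP) = 415.0 / (13 − 4) = 415.0/9.0 = 46.111 mL/cmH2O.
τ = R × C = 15.85 × 0.04611 L/cmH2O = 0.7308 s.
Fraction remaining = e^(−Te/τ) = e^(−0.55/0.7308) = 0.4711; trapped volume = 415.0 × 0.4711 = 195.51 mL.
Additional alveolar pressure from trapping ≈ V_trapped / C = 195.51 / 46.111 = 4.24 cmH2O.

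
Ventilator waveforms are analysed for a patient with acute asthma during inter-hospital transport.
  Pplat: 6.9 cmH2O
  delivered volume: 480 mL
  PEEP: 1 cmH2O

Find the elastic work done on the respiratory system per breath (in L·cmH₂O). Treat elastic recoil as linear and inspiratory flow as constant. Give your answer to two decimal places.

Elastic work ≈ ½ × (Pplat − PEEP) × Vt = 0.5 × (6.9 − 1) × 0.480 L = 0.5 × 5.9 × 0.480 = 1.416 L·cmH2O.

1.42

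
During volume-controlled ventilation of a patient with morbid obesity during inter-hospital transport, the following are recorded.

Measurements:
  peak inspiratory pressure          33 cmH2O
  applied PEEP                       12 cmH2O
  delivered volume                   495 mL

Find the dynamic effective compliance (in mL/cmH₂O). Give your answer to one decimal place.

23.6

Dynamic compliance = Vt / (PIP − PEEP) = 495 / (33 − 12) = 495 / 21.0 = 23.571 mL/cmH2O.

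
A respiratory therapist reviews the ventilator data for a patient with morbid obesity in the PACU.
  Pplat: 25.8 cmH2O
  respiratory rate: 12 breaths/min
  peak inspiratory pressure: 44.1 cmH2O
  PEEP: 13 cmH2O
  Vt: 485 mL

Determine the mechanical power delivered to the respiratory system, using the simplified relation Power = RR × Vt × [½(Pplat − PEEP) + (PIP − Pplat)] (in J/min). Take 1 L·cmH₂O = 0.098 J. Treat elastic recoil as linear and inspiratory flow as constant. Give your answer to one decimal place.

14.1

Per-breath work = Vt × [½(Pplat−PEEP) + (PIP−Pplat)] = 0.485 × [0.5×12.8 + 18.3] = 0.485 × 24.7 = 11.98 L·cmH2O.
Power = 12 × 11.98 = 143.76 L·cmH2O/min.
× 0.098 J/(L·cmH2O) → 14.088 J/min.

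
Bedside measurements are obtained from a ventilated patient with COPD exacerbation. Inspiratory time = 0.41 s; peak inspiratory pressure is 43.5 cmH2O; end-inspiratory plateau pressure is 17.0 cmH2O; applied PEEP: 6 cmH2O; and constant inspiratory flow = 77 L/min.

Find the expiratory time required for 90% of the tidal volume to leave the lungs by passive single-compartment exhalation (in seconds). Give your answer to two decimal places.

Flow: 77 L/min ÷ 60 = 1.2833 L/s.
Vt = flow × Ti = 1.2833 L/s × 0.41 s × 1000 mL/L = 526.15 mL.
R = (PIP − Pplat)/V̇ = (43.5 − 17.0) / 1.2833 = 26.5/1.2833 = 20.65 cmH2O·s/L.
C = Vt/(Pplat − PEEP) = 526.15 / (17.0 − 6) = 526.15/11.0 = 47.832 mL/cmH2O.
τ = R × C = 20.65 × 0.04783 L/cmH2O = 0.9877 s.
t = −τ·ln(1 − 0.90) = −0.9877·ln(0.1) = 2.274 s.

2.27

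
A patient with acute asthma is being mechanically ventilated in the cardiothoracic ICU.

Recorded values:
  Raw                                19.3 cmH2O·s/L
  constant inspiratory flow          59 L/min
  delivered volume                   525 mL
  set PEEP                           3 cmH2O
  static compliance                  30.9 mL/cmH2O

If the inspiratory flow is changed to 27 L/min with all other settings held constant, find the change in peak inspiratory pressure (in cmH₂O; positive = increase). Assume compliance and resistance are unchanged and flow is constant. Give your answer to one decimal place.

-10.3

Flow: 59 L/min ÷ 60 = 0.9833 L/s.
New flow: 27 L/min ÷ 60 = 0.45 L/s.
PIP = Vt/C + R·V̇ + PEEP (constant-flow equation of motion).
Only the resistive term changes: ΔPIP = R × ΔV̇ = 19.3 × (0.45 − 0.9833) = 19.3 × -0.5333 = -10.293 cmH2O.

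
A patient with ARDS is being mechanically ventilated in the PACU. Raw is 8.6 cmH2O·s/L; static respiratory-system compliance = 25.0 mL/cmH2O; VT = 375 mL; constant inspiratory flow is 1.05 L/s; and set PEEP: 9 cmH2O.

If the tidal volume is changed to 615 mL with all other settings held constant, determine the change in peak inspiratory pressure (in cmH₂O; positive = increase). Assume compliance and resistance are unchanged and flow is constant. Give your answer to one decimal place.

PIP = Vt/C + R·V̇ + PEEP (constant-flow equation of motion).
Only the elastic term changes: ΔPIP = ΔVt / C = (615 − 375) / 25.0 = 9.6 cmH2O.

9.6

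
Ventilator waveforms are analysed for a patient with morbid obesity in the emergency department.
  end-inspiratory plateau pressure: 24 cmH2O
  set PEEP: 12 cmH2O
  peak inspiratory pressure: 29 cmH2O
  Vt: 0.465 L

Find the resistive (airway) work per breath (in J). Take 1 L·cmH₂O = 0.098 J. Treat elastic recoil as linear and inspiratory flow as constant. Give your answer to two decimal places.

With constant inspiratory flow the resistive pressure is constant at PIP − Pplat = 29 − 24 = 5.0 cmH2O, so resistive work = 5.0 × 0.465 = 2.325 L·cmH2O.
× 0.098 J/(L·cmH2O) → 0.2279 J.

0.23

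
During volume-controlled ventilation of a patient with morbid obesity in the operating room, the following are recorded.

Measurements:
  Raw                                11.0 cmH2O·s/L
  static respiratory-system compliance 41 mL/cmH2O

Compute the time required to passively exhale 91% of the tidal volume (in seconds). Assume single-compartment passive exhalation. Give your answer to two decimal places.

τ = R × C = 11.0 × 41 mL/cmH2O = 11.0 × 0.041 L/cmH2O = 0.451 s.
Exhaled fraction f = 1 − e^(−t/τ) → t = −τ·ln(1 − f) = −0.451·ln(0.09) = 1.086 s.

1.09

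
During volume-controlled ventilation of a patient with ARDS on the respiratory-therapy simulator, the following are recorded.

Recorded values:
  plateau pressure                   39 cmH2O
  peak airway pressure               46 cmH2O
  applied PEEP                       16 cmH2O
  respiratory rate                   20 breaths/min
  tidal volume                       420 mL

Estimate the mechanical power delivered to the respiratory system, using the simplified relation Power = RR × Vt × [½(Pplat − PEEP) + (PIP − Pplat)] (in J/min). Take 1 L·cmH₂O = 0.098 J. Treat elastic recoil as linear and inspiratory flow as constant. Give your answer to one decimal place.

Per-breath work = Vt × [½(Pplat−PEEP) + (PIP−Pplat)] = 0.420 × [0.5×23.0 + 7.0] = 0.420 × 18.5 = 7.77 L·cmH2O.
Power = 20 × 7.77 = 155.4 L·cmH2O/min.
× 0.098 J/(L·cmH2O) → 15.229 J/min.

15.2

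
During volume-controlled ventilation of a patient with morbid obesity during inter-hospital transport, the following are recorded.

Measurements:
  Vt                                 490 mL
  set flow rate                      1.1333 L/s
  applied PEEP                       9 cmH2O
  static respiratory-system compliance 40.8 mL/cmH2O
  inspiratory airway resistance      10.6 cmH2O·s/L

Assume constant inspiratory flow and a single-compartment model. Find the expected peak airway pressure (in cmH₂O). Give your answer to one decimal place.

Equation of motion (constant flow): PIP = Vt/C + R·V̇ + PEEP.
PIP = 490/40.8 + 10.6×1.1333 + 9 = 12.01 + 12.013 + 9 = 33.023 cmH2O.

33.0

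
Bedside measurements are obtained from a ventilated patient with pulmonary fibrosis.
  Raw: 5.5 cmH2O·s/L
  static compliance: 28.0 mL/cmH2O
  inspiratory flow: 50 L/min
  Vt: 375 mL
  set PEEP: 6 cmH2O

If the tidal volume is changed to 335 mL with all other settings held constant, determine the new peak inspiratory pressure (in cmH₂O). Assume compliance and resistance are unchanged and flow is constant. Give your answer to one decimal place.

Flow: 50 L/min ÷ 60 = 0.8333 L/s.
PIP = Vt/C + R·V̇ + PEEP (constant-flow equation of motion).
Only the elastic term changes: ΔPIP = ΔVt / C = (335 − 375) / 28.0 = -1.429 cmH2O.
Original PIP = 375/28.0 + 5.5×0.8333 + 6 = 23.976 cmH2O; new PIP = 23.976 + (-1.429) = 22.547 cmH2O.

22.5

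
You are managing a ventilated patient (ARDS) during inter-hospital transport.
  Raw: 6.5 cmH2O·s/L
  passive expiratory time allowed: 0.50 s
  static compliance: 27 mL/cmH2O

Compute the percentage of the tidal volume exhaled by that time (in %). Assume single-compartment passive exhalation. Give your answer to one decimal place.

94.2

τ = R × C = 6.5 × 27 mL/cmH2O = 6.5 × 0.027 L/cmH2O = 0.1755 s.
Passive exhalation: V(t)/V₀ = e^(−t/τ) = e^(−0.50/0.1755) = 0.0579.
Fraction exhaled = 1 − 0.0579 = 0.9421 → 94.21%.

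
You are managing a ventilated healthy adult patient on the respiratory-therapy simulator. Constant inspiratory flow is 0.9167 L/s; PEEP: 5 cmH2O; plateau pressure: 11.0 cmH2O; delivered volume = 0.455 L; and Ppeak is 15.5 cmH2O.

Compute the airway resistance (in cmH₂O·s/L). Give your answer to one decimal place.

Raw = (PIP − Pplat) / flow = (15.5 − 11.0) / 0.9167 = 4.5 / 0.9167 = 4.909 cmH2O·s/L.

4.9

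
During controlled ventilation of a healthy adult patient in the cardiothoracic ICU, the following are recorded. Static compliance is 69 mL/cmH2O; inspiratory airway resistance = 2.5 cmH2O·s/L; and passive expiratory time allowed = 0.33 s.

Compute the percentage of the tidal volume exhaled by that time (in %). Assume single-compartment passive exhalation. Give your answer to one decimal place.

85.2

τ = R × C = 2.5 × 69 mL/cmH2O = 2.5 × 0.069 L/cmH2O = 0.1725 s.
Passive exhalation: V(t)/V₀ = e^(−t/τ) = e^(−0.33/0.1725) = 0.1476.
Fraction exhaled = 1 − 0.1476 = 0.8524 → 85.24%.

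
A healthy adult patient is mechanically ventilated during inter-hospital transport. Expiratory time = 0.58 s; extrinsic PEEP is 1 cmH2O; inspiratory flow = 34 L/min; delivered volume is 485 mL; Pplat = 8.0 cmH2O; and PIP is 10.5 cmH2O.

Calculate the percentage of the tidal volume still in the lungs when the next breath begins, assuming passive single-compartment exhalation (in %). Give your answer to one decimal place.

Flow: 34 L/min ÷ 60 = 0.5667 L/s.
R = (PIP − Pplat)/V̇ = (10.5 − 8.0) / 0.5667 = 2.5/0.5667 = 4.412 cmH2O·s/L.
C = Vt/(Pplat − PEEP) = 485.0 / (8.0 − 1) = 485.0/7.0 = 69.286 mL/cmH2O.
τ = R × C = 4.412 × 0.06929 L/cmH2O = 0.3057 s.
Fraction remaining at end-expiration = e^(−Te/τ) = e^(−0.58/0.3057) = 0.15 → 15.0%.

15.0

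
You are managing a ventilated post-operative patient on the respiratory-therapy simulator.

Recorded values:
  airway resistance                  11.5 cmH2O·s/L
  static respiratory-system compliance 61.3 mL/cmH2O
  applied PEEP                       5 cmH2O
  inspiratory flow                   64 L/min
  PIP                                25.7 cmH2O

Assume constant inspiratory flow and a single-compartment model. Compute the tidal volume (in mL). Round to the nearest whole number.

Flow: 64 L/min ÷ 60 = 1.0667 L/s.
Equation of motion (constant flow): PIP = Vt/C + R·V̇ + PEEP.
Vt/C = PIP − R·V̇ − PEEP = 25.7 − 12.267 − 5 = 8.433 cmH2O.
Vt = C × 8.433 = 61.3 × 8.433 = 516.94 mL.

517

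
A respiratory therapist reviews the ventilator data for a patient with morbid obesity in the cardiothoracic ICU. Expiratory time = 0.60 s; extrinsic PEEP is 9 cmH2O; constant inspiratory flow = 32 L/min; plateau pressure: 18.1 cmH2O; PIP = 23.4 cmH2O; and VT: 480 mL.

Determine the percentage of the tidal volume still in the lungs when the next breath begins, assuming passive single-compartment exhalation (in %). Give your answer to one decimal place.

Flow: 32 L/min ÷ 60 = 0.5333 L/s.
R = (PIP − Pplat)/V̇ = (23.4 − 18.1) / 0.5333 = 5.3/0.5333 = 9.938 cmH2O·s/L.
C = Vt/(Pplat − PEEP) = 480.0 / (18.1 − 9) = 480.0/9.1 = 52.747 mL/cmH2O.
τ = R × C = 9.938 × 0.05275 L/cmH2O = 0.5242 s.
Fraction remaining at end-expiration = e^(−Te/τ) = e^(−0.60/0.5242) = 0.3184 → 31.84%.

31.8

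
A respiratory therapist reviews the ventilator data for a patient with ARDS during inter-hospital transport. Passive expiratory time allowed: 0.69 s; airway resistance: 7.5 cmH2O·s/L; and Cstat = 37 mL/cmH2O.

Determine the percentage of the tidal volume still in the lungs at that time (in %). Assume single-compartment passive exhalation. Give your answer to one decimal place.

8.3

τ = R × C = 7.5 × 37 mL/cmH2O = 7.5 × 0.037 L/cmH2O = 0.2775 s.
Passive exhalation: V(t)/V₀ = e^(−t/τ) = e^(−0.69/0.2775) = 0.0832.
Fraction remaining = 0.0832 → 8.32%.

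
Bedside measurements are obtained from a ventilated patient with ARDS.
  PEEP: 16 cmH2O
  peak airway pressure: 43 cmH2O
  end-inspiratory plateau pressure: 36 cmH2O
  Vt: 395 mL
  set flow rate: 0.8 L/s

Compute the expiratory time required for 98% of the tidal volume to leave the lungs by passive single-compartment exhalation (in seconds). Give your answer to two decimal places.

R = (PIP − Pplat)/V̇ = (43 − 36) / 0.8 = 7.0/0.8 = 8.75 cmH2O·s/L.
C = Vt/(Pplat − PEEP) = 395.0 / (36 − 16) = 395.0/20.0 = 19.75 mL/cmH2O.
τ = R × C = 8.75 × 0.01975 L/cmH2O = 0.1728 s.
t = −τ·ln(1 − 0.98) = −0.1728·ln(0.02) = 0.676 s.

0.68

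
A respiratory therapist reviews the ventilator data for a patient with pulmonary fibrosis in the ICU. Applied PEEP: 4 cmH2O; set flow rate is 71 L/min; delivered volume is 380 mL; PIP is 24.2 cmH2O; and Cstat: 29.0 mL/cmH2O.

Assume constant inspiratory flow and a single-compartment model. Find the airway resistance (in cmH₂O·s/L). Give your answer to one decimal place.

Flow: 71 L/min ÷ 60 = 1.1833 L/s.
Equation of motion (constant flow): PIP = Vt/C + R·V̇ + PEEP.
R·V̇ = PIP − Vt/C − PEEP = 24.2 − 380/29.0 − 4 = 24.2 − 13.103 − 4 = 7.097 cmH2O.
R = 7.097 / 1.1833 = 5.998 cmH2O·s/L.

6.0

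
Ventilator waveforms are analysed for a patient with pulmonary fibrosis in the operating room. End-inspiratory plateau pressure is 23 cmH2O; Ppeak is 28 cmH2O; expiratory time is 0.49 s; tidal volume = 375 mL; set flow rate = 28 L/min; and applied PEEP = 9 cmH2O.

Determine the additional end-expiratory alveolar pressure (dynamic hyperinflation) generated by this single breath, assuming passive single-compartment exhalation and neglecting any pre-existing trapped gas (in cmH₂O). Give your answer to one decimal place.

2.5

Flow: 28 L/min ÷ 60 = 0.4667 L/s.
R = (PIP − Pplat)/V̇ = (28 − 23) / 0.4667 = 5.0/0.4667 = 10.714 cmH2O·s/L.
C = Vt/(Pplat − PEEP) = 375.0 / (23 − 9) = 375.0/14.0 = 26.786 mL/cmH2O.
τ = R × C = 10.714 × 0.02679 L/cmH2O = 0.287 s.
Fraction remaining = e^(−Te/τ) = e^(−0.49/0.287) = 0.1814; trapped volume = 375.0 × 0.1814 = 68.025 mL.
Additional alveolar pressure from trapping ≈ V_trapped / C = 68.025 / 26.786 = 2.54 cmH2O.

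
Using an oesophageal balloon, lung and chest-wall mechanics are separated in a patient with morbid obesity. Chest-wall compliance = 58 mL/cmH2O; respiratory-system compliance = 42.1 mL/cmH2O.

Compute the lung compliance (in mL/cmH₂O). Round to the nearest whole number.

154

1/CL = 1/Crs − 1/Ccw.
1/CL = 1/42.1 − 1/58 = 0.006512.
CL = 153.56 mL/cmH2O.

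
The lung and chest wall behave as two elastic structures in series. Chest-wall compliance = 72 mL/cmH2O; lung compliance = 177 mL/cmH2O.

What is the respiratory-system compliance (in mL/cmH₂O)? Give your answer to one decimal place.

Lung and chest wall are elastances in series: 1/Crs = 1/CL + 1/Ccw.
1/Crs = 1/177 + 1/72 = 0.01954.
Crs = 51.177 mL/cmH2O.

51.2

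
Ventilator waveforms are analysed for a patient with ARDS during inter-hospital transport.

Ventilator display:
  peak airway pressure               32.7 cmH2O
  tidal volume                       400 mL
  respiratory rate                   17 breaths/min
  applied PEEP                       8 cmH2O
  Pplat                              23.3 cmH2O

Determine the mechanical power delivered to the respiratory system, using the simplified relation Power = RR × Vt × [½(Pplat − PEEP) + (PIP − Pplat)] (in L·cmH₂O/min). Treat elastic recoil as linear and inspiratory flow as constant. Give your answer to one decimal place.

115.9

Per-breath work = Vt × [½(Pplat−PEEP) + (PIP−Pplat)] = 0.400 × [0.5×15.3 + 9.4] = 0.400 × 17.05 = 6.82 L·cmH2O.
Power = 17 × 6.82 = 115.94 L·cmH2O/min.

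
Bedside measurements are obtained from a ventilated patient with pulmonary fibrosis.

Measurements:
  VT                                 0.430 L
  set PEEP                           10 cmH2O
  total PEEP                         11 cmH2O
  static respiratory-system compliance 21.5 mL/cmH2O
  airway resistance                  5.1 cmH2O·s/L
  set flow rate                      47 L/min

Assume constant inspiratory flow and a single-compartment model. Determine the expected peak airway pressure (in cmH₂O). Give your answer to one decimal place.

35.0

Flow: 47 L/min ÷ 60 = 0.7833 L/s.
Total PEEP = 11 cmH2O (set 10 + intrinsic 1); this is the baseline alveolar pressure.
Equation of motion (constant flow): PIP = Vt/C + R·V̇ + PEEP.
PIP = 430/21.5 + 5.1×0.7833 + 11 = 20.0 + 3.995 + 11 = 34.995 cmH2O.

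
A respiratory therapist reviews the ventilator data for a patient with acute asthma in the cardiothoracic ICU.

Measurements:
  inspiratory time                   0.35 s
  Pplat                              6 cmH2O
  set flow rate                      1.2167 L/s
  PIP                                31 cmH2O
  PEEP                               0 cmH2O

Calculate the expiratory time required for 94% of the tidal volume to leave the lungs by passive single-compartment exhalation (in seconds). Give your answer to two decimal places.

4.10

Vt = flow × Ti = 1.2167 L/s × 0.35 s × 1000 mL/L = 425.85 mL.
R = (PIP − Pplat)/V̇ = (31 − 6) / 1.2167 = 25.0/1.2167 = 20.547 cmH2O·s/L.
C = Vt/(Pplat − PEEP) = 425.85 / (6 − 0) = 425.85/6.0 = 70.975 mL/cmH2O.
τ = R × C = 20.547 × 0.07098 L/cmH2O = 1.458 s.
t = −τ·ln(1 − 0.94) = −1.458·ln(0.06) = 4.102 s.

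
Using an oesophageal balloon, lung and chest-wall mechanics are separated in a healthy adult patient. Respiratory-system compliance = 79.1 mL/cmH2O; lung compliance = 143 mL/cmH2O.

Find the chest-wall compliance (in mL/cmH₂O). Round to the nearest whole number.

1/Ccw = 1/Crs − 1/CL.
1/Ccw = 1/79.1 − 1/143 = 0.005649.
Ccw = 177.02 mL/cmH2O.

177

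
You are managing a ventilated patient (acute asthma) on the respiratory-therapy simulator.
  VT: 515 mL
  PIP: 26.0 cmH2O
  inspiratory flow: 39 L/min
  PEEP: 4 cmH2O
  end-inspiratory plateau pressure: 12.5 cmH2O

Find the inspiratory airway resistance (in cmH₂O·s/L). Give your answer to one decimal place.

20.8

Flow: 39 L/min ÷ 60 = 0.65 L/s.
Raw = (PIP − Pplat) / flow = (26.0 − 12.5) / 0.65 = 13.5 / 0.65 = 20.769 cmH2O·s/L.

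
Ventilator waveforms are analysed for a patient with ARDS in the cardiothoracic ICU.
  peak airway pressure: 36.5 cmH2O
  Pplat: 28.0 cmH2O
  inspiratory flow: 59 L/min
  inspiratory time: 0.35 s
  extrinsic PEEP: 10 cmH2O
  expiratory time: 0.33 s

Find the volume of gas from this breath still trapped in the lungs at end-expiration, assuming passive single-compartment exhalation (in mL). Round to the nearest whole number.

Flow: 59 L/min ÷ 60 = 0.9833 L/s.
Vt = flow × Ti = 0.9833 L/s × 0.35 s × 1000 mL/L = 344.16 mL.
R = (PIP − Pplat)/V̇ = (36.5 − 28.0) / 0.9833 = 8.5/0.9833 = 8.644 cmH2O·s/L.
C = Vt/(Pplat − PEEP) = 344.16 / (28.0 − 10) = 344.16/18.0 = 19.12 mL/cmH2O.
τ = R × C = 8.644 × 0.01912 L/cmH2O = 0.1653 s.
Fraction remaining = e^(−Te/τ) = e^(−0.33/0.1653) = 0.1358.
Trapped volume = 344.16 × 0.1358 = 46.737 mL.

47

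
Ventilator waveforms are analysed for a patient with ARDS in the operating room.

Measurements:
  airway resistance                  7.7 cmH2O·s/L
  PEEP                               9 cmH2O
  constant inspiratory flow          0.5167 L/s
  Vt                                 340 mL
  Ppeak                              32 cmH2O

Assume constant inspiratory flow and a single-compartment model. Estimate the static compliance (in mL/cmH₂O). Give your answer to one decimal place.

17.9

Equation of motion (constant flow): PIP = Vt/C + R·V̇ + PEEP.
Vt/C = PIP − R·V̇ − PEEP = 32 − 7.7×0.5167 − 9 = 32 − 3.979 − 9 = 19.021 cmH2O.
C = Vt / 19.021 = 340 / 19.021 = 17.875 mL/cmH2O.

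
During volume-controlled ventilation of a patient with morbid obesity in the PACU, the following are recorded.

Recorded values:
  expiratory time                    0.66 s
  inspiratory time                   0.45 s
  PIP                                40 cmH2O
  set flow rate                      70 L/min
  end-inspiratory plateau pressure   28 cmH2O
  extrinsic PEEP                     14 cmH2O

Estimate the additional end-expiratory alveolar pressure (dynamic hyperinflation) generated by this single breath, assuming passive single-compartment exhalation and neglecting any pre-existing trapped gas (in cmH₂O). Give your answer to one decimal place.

2.5

Flow: 70 L/min ÷ 60 = 1.1667 L/s.
Vt = flow × Ti = 1.1667 L/s × 0.45 s × 1000 mL/L = 525.02 mL.
R = (PIP − Pplat)/V̇ = (40 − 28) / 1.1667 = 12.0/1.1667 = 10.285 cmH2O·s/L.
C = Vt/(Pplat − PEEP) = 525.02 / (28 − 14) = 525.02/14.0 = 37.501 mL/cmH2O.
τ = R × C = 10.285 × 0.0375 L/cmH2O = 0.3857 s.
Fraction remaining = e^(−Te/τ) = e^(−0.66/0.3857) = 0.1807; trapped volume = 525.02 × 0.1807 = 94.871 mL.
Additional alveolar pressure from trapping ≈ V_trapped / C = 94.871 / 37.501 = 2.53 cmH2O.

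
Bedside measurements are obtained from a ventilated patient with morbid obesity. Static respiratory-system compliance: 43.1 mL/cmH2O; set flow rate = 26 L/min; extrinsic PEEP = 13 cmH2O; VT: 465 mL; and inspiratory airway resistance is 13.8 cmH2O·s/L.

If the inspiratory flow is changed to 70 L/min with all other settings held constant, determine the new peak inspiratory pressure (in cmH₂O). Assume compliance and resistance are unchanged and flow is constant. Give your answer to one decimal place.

Flow: 26 L/min ÷ 60 = 0.4333 L/s.
New flow: 70 L/min ÷ 60 = 1.1667 L/s.
PIP = Vt/C + R·V̇ + PEEP (constant-flow equation of motion).
Only the resistive term changes: ΔPIP = R × ΔV̇ = 13.8 × (1.1667 − 0.4333) = 13.8 × 0.7334 = 10.121 cmH2O.
Original PIP = 465/43.1 + 13.8×0.4333 + 13 = 29.768 cmH2O; new PIP = 29.768 + (10.121) = 39.889 cmH2O.

39.9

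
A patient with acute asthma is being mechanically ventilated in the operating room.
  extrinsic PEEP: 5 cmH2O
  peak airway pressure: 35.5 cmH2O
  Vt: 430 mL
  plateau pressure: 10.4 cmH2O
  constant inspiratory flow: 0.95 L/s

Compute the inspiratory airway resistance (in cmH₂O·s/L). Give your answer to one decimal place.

26.4

Raw = (PIP − Pplat) / flow = (35.5 − 10.4) / 0.95 = 25.1 / 0.95 = 26.421 cmH2O·s/L.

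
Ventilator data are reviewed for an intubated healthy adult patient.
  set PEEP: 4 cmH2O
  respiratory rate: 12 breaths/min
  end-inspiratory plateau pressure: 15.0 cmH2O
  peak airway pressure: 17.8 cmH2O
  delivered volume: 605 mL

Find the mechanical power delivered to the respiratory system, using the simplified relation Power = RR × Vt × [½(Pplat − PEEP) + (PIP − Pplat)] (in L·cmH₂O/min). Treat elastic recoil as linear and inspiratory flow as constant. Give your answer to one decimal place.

Per-breath work = Vt × [½(Pplat−PEEP) + (PIP−Pplat)] = 0.605 × [0.5×11.0 + 2.8] = 0.605 × 8.3 = 5.022 L·cmH2O.
Power = 12 × 5.022 = 60.264 L·cmH2O/min.

60.3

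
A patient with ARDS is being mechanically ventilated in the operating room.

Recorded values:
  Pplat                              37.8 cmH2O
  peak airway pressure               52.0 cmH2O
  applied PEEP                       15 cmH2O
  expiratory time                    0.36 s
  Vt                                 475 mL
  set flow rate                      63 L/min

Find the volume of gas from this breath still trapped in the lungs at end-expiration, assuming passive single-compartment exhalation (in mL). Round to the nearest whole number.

132

Flow: 63 L/min ÷ 60 = 1.05 L/s.
R = (PIP − Pplat)/V̇ = (52.0 − 37.8) / 1.05 = 14.2/1.05 = 13.524 cmH2O·s/L.
C = Vt/(Pplat − PEEP) = 475.0 / (37.8 − 15) = 475.0/22.8 = 20.833 mL/cmH2O.
τ = R × C = 13.524 × 0.02083 L/cmH2O = 0.2817 s.
Fraction remaining = e^(−Te/τ) = e^(−0.36/0.2817) = 0.2786.
Trapped volume = 475.0 × 0.2786 = 132.34 mL.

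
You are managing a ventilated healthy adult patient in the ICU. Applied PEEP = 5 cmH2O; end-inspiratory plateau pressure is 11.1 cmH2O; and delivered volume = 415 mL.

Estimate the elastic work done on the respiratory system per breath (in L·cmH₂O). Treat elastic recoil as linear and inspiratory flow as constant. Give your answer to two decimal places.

Elastic work ≈ ½ × (Pplat − PEEP) × Vt = 0.5 × (11.1 − 5) × 0.415 L = 0.5 × 6.1 × 0.415 = 1.266 L·cmH2O.

1.27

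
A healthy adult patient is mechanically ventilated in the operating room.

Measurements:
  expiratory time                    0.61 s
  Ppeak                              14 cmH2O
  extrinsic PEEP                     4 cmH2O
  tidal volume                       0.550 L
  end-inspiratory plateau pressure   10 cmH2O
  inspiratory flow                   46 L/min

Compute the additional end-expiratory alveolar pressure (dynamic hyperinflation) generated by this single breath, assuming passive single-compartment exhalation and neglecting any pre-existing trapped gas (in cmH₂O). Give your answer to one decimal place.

1.7

Flow: 46 L/min ÷ 60 = 0.7667 L/s.
R = (PIP − Pplat)/V̇ = (14 − 10) / 0.7667 = 4.0/0.7667 = 5.217 cmH2O·s/L.
C = Vt/(Pplat − PEEP) = 550.0 / (10 − 4) = 550.0/6.0 = 91.667 mL/cmH2O.
τ = R × C = 5.217 × 0.09167 L/cmH2O = 0.4782 s.
Fraction remaining = e^(−Te/τ) = e^(−0.61/0.4782) = 0.2793; trapped volume = 550.0 × 0.2793 = 153.62 mL.
Additional alveolar pressure from trapping ≈ V_trapped / C = 153.62 / 91.667 = 1.676 cmH2O.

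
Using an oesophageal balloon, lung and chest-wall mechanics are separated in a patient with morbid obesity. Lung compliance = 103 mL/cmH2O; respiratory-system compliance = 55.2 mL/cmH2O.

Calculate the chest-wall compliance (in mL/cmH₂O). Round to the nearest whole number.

119

1/Ccw = 1/Crs − 1/CL.
1/Ccw = 1/55.2 − 1/103 = 0.008407.
Ccw = 118.95 mL/cmH2O.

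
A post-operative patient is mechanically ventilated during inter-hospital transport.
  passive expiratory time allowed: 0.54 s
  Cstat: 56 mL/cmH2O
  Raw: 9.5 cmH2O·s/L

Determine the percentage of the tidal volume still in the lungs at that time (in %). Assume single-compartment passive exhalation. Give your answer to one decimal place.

36.2

τ = R × C = 9.5 × 56 mL/cmH2O = 9.5 × 0.056 L/cmH2O = 0.532 s.
Passive exhalation: V(t)/V₀ = e^(−t/τ) = e^(−0.54/0.532) = 0.3624.
Fraction remaining = 0.3624 → 36.24%.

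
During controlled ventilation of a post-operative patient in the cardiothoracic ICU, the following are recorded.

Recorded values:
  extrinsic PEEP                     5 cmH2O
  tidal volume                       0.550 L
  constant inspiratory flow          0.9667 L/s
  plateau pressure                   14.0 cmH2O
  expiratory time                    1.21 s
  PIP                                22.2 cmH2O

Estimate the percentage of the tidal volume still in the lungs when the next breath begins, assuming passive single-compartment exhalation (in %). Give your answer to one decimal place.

9.7

R = (PIP − Pplat)/V̇ = (22.2 − 14.0) / 0.9667 = 8.2/0.9667 = 8.482 cmH2O·s/L.
C = Vt/(Pplat − PEEP) = 550.0 / (14.0 − 5) = 550.0/9.0 = 61.111 mL/cmH2O.
τ = R × C = 8.482 × 0.06111 L/cmH2O = 0.5183 s.
Fraction remaining at end-expiration = e^(−Te/τ) = e^(−1.21/0.5183) = 0.09685 → 9.685%.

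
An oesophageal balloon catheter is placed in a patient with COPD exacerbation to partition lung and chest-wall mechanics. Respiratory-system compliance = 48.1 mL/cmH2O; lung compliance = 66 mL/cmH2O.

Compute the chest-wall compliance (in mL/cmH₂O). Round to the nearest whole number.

1/Ccw = 1/Crs − 1/CL.
1/Ccw = 1/48.1 − 1/66 = 0.005639.
Ccw = 177.34 mL/cmH2O.

177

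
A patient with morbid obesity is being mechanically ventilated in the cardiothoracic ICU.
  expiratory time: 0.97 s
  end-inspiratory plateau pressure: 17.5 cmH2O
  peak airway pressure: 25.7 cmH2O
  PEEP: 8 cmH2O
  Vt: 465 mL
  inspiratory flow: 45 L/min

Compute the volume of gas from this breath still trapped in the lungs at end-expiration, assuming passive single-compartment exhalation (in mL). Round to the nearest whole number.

76

Flow: 45 L/min ÷ 60 = 0.75 L/s.
R = (PIP − Pplat)/V̇ = (25.7 − 17.5) / 0.75 = 8.2/0.75 = 10.933 cmH2O·s/L.
C = Vt/(Pplat − PEEP) = 465.0 / (17.5 − 8) = 465.0/9.5 = 48.947 mL/cmH2O.
τ = R × C = 10.933 × 0.04895 L/cmH2O = 0.5352 s.
Fraction remaining = e^(−Te/τ) = e^(−0.97/0.5352) = 0.1633.
Trapped volume = 465.0 × 0.1633 = 75.935 mL.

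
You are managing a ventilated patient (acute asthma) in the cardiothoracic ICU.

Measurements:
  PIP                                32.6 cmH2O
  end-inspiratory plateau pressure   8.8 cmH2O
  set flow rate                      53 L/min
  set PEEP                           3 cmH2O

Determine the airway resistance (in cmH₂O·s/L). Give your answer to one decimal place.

Flow: 53 L/min ÷ 60 = 0.8833 L/s.
Raw = (PIP − Pplat) / flow = (32.6 − 8.8) / 0.8833 = 23.8 / 0.8833 = 26.944 cmH2O·s/L.

26.9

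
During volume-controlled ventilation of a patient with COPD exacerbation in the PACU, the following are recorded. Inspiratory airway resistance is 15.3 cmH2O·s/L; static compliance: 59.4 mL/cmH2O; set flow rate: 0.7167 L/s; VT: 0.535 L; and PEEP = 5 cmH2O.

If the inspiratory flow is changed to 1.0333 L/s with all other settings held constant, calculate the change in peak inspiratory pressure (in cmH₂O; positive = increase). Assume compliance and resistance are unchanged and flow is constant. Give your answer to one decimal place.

PIP = Vt/C + R·V̇ + PEEP (constant-flow equation of motion).
Only the resistive term changes: ΔPIP = R × ΔV̇ = 15.3 × (1.0333 − 0.7167) = 15.3 × 0.3166 = 4.844 cmH2O.

4.8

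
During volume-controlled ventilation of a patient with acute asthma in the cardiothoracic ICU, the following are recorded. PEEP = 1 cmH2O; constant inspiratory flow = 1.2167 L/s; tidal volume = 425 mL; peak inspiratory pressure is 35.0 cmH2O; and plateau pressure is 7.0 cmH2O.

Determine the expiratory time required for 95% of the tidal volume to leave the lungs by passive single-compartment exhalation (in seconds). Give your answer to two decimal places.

R = (PIP − Pplat)/V̇ = (35.0 − 7.0) / 1.2167 = 28.0/1.2167 = 23.013 cmH2O·s/L.
C = Vt/(Pplat − PEEP) = 425.0 / (7.0 − 1) = 425.0/6.0 = 70.833 mL/cmH2O.
τ = R × C = 23.013 × 0.07083 L/cmH2O = 1.63 s.
t = −τ·ln(1 − 0.95) = −1.63·ln(0.05) = 4.883 s.

4.88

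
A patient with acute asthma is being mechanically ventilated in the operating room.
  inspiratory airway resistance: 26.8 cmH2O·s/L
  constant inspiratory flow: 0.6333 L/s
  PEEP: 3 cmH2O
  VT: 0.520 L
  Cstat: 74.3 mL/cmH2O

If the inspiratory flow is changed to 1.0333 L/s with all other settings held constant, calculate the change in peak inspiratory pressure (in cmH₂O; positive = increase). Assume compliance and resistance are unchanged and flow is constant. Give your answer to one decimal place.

10.7

PIP = Vt/C + R·V̇ + PEEP (constant-flow equation of motion).
Only the resistive term changes: ΔPIP = R × ΔV̇ = 26.8 × (1.0333 − 0.6333) = 26.8 × 0.4 = 10.72 cmH2O.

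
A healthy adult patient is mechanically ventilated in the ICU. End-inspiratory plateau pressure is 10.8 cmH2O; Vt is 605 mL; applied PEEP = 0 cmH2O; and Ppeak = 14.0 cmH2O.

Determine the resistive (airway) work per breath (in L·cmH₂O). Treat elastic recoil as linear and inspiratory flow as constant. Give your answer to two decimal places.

1.94

With constant inspiratory flow the resistive pressure is constant at PIP − Pplat = 14.0 − 10.8 = 3.2 cmH2O, so resistive work = 3.2 × 0.605 = 1.936 L·cmH2O.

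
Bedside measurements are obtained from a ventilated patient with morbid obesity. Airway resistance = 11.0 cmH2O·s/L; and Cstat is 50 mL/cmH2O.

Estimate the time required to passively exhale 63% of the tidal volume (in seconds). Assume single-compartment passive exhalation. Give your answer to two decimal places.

0.55

τ = R × C = 11.0 × 50 mL/cmH2O = 11.0 × 0.050 L/cmH2O = 0.55 s.
Exhaled fraction f = 1 − e^(−t/τ) → t = −τ·ln(1 − f) = −0.55·ln(0.37) = 0.5468 s.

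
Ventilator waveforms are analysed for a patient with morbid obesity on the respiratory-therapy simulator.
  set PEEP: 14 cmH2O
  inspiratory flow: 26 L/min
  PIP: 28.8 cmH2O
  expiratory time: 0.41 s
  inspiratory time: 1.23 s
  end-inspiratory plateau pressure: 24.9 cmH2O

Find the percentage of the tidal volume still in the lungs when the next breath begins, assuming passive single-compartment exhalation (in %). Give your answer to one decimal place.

39.4

Flow: 26 L/min ÷ 60 = 0.4333 L/s.
Vt = flow × Ti = 0.4333 L/s × 1.23 s × 1000 mL/L = 532.96 mL.
R = (PIP − Pplat)/V̇ = (28.8 − 24.9) / 0.4333 = 3.9/0.4333 = 9.001 cmH2O·s/L.
C = Vt/(Pplat − PEEP) = 532.96 / (24.9 − 14) = 532.96/10.9 = 48.895 mL/cmH2O.
τ = R × C = 9.001 × 0.0489 L/cmH2O = 0.4401 s.
Fraction remaining at end-expiration = e^(−Te/τ) = e^(−0.41/0.4401) = 0.3939 → 39.39%.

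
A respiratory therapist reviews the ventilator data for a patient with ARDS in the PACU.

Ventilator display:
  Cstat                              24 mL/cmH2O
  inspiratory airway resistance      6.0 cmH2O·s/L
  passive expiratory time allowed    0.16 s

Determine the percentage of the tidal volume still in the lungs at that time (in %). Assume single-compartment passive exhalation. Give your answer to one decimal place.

τ = R × C = 6.0 × 24 mL/cmH2O = 6.0 × 0.024 L/cmH2O = 0.144 s.
Passive exhalation: V(t)/V₀ = e^(−t/τ) = e^(−0.16/0.144) = 0.3292.
Fraction remaining = 0.3292 → 32.92%.

32.9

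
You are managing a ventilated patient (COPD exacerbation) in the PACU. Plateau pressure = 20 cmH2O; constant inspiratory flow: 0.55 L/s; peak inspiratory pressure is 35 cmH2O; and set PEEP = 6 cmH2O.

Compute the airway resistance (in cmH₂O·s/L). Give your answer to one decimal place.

Raw = (PIP − Pplat) / flow = (35 − 20) / 0.55 = 15.0 / 0.55 = 27.273 cmH2O·s/L.

27.3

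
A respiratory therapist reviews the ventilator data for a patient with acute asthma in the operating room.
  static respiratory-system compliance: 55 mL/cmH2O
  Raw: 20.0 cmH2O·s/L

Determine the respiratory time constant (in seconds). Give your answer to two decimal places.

1.10

τ = R × C = 20.0 × 55 mL/cmH2O = 20.0 × 0.055 L/cmH2O = 1.1 s.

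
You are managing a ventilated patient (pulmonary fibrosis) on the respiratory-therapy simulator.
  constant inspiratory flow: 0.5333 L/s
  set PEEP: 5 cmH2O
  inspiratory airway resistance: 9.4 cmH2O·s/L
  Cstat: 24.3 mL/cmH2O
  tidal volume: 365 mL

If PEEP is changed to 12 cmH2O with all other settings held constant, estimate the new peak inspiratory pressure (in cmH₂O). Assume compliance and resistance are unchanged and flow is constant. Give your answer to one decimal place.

PIP = Vt/C + R·V̇ + PEEP (constant-flow equation of motion).
Only the baseline term changes: ΔPIP = ΔPEEP = 12 − 5 = 7.0 cmH2O.
Original PIP = 365/24.3 + 9.4×0.5333 + 5 = 25.034 cmH2O; new PIP = 25.034 + (7.0) = 32.034 cmH2O.

32.0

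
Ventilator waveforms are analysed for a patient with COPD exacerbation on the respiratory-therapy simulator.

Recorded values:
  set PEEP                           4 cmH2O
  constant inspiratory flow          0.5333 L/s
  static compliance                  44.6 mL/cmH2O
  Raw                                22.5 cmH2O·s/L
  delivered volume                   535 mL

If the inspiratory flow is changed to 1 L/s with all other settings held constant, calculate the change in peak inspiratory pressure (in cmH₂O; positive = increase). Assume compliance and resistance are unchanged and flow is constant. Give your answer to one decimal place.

10.5

PIP = Vt/C + R·V̇ + PEEP (constant-flow equation of motion).
Only the resistive term changes: ΔPIP = R × ΔV̇ = 22.5 × (1 − 0.5333) = 22.5 × 0.4667 = 10.501 cmH2O.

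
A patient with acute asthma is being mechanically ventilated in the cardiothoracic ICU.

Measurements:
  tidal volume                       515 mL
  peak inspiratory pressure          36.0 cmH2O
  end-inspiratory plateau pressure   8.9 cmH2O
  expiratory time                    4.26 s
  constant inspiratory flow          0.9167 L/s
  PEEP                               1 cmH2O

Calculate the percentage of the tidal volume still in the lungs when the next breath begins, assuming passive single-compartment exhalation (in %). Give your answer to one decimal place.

R = (PIP − Pplat)/V̇ = (36.0 − 8.9) / 0.9167 = 27.1/0.9167 = 29.563 cmH2O·s/L.
C = Vt/(Pplat − PEEP) = 515.0 / (8.9 − 1) = 515.0/7.9 = 65.19 mL/cmH2O.
τ = R × C = 29.563 × 0.06519 L/cmH2O = 1.927 s.
Fraction remaining at end-expiration = e^(−Te/τ) = e^(−4.26/1.927) = 0.1096 → 10.96%.

11.0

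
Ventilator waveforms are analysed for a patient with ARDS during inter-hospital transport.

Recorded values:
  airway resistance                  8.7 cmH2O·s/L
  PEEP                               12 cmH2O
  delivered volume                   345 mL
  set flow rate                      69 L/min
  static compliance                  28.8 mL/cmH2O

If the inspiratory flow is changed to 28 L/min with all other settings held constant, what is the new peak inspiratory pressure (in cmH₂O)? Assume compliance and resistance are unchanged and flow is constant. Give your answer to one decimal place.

Flow: 69 L/min ÷ 60 = 1.15 L/s.
New flow: 28 L/min ÷ 60 = 0.4667 L/s.
PIP = Vt/C + R·V̇ + PEEP (constant-flow equation of motion).
Only the resistive term changes: ΔPIP = R × ΔV̇ = 8.7 × (0.4667 − 1.15) = 8.7 × -0.6833 = -5.945 cmH2O.
Original PIP = 345/28.8 + 8.7×1.15 + 12 = 33.984 cmH2O; new PIP = 33.984 + (-5.945) = 28.039 cmH2O.

28.0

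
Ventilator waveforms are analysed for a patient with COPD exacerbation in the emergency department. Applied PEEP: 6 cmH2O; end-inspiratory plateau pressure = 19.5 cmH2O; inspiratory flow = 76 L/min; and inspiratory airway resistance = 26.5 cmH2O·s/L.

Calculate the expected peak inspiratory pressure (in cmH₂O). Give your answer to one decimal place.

Flow: 76 L/min ÷ 60 = 1.2667 L/s.
PIP = Pplat + Raw × flow = 19.5 + 26.5 × 1.2667 = 19.5 + 33.568 = 53.068 cmH2O.

53.1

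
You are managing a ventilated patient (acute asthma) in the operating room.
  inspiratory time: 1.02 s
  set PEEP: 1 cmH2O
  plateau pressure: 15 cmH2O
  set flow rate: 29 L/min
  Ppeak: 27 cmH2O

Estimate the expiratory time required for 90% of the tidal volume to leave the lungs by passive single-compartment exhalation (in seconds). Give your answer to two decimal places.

Flow: 29 L/min ÷ 60 = 0.4833 L/s.
Vt = flow × Ti = 0.4833 L/s × 1.02 s × 1000 mL/L = 492.97 mL.
R = (PIP − Pplat)/V̇ = (27 − 15) / 0.4833 = 12.0/0.4833 = 24.829 cmH2O·s/L.
C = Vt/(Pplat − PEEP) = 492.97 / (15 − 1) = 492.97/14.0 = 35.212 mL/cmH2O.
τ = R × C = 24.829 × 0.03521 L/cmH2O = 0.8742 s.
t = −τ·ln(1 − 0.90) = −0.8742·ln(0.1) = 2.013 s.

2.01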